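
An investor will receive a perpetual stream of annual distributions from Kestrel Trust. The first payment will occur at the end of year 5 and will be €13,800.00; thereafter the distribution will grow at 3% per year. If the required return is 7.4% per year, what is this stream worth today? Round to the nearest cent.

Value at end of year 4: C₁ / (r − g) = €13,800.00 / (0.074 − 0.03) = €313,636.3636
Discount to today: PV = €313,636.3636 / (1 + 0.074)^4 = €313,636.3636 / 1.330507 = €235,726.98

€235726.98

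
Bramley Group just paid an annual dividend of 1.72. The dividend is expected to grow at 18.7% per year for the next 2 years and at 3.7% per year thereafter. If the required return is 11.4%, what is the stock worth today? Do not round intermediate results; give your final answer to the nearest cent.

30.09

D_1 = 2.04164
D_2 = 2.42343
Terminal value at year 2: TV = D_2×(1+g_2)/(r−g_2) = 2.51309/0.077 = 32.63758
P_0 = D_1/(1+r)^1 + D_2/(1+r)^2 + TV/(1+r)^2
    = 1.83271 + 1.95281 + 26.29950 = 30.08502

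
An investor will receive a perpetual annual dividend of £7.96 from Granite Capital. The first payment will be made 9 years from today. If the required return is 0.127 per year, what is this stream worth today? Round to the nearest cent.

Value at end of year 8: C / r = £7.96 / 0.127 = £62.6772
Discount to today: PV = £62.6772 / (1 + 0.127)^8 = £62.6772 / 2.602504 = £24.08

£24.08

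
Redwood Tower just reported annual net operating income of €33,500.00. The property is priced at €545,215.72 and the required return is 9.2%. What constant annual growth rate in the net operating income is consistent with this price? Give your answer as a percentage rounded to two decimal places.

P = D₀(1+g)/(r−g) ⇒ P(r−g) = D₀(1+g) ⇒ g(P+D₀) = P·r − D₀
g = (P·r − D₀)/(P + D₀) = (€545,215.72×0.092 − €33,500.00) / (€545,215.72 + €33,500.00) = 0.028788

2.88%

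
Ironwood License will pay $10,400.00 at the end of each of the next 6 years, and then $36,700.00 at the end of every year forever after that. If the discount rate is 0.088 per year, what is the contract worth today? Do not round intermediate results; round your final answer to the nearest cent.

PV of 6-year annuity: $10,400.00 × [1 − (1+0.088)^−6] / 0.088 = 46933.06071
Perpetuity value at year 6: $36,700.00 / 0.088 = 417045.45455
PV of perpetuity: 417045.45455 / (1+0.088)^6 = 251425.90378
Total PV = 46933.06071 + 251425.90378 = 298358.96449

$298358.96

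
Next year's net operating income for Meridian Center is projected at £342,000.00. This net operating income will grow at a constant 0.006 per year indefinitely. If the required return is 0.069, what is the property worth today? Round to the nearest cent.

£5428571.43

Growing perpetuity: P = D₁ / (r − g) = £342,000.0000 / (0.069 − 0.006) = £5,428,571.43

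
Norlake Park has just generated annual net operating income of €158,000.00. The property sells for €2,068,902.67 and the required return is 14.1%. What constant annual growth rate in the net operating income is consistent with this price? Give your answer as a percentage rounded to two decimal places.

6.00%

P = D₀(1+g)/(r−g) ⇒ P(r−g) = D₀(1+g) ⇒ g(P+D₀) = P·r − D₀
g = (P·r − D₀)/(P + D₀) = (€2,068,902.67×0.141 − €158,000.00) / (€2,068,902.67 + €158,000.00) = 0.060045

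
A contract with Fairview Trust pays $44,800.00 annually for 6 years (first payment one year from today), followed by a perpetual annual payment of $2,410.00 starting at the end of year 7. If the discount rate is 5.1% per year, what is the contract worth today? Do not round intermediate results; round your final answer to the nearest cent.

$261727.12

PV of 6-year annuity: $44,800.00 × [1 − (1+0.051)^−6] / 0.051 = 226665.61207
Perpetuity value at year 6: $2,410.00 / 0.051 = 47254.90196
PV of perpetuity: 47254.90196 / (1+0.051)^6 = 35061.50631
Total PV = 226665.61207 + 35061.50631 = 261727.11838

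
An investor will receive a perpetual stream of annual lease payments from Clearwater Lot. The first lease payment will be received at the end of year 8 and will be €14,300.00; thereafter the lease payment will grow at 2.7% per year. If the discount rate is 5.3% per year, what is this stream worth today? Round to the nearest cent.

Value at end of year 7: C₁ / (r − g) = €14,300.00 / (0.053 − 0.027) = €550,000.0000
Discount to today: PV = €550,000.0000 / (1 + 0.053)^7 = €550,000.0000 / 1.435485 = €383,145.82

€383145.82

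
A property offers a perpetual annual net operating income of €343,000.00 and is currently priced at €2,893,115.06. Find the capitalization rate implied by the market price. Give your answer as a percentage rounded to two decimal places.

11.86%

P = C/r ⇒ r = C/P = €343,000.00/€2,893,115.06 = 0.118557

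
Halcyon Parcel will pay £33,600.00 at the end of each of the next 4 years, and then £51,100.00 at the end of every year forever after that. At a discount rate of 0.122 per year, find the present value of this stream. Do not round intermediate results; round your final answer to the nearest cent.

PV of 4-year annuity: £33,600.00 × [1 − (1+0.122)^−4] / 0.122 = 101626.54440
Perpetuity value at year 4: £51,100.00 / 0.122 = 418852.45902
PV of perpetuity: 418852.45902 / (1+0.122)^4 = 264295.42275
Total PV = 101626.54440 + 264295.42275 = 365921.96714

£365921.97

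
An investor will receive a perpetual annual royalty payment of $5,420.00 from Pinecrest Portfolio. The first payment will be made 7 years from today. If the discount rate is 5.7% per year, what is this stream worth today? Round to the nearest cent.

Value at end of year 6: C / r = $5,420.00 / 0.057 = $95,087.7193
Discount to today: PV = $95,087.7193 / (1 + 0.057)^6 = $95,087.7193 / 1.394601 = $68,182.75

$68182.75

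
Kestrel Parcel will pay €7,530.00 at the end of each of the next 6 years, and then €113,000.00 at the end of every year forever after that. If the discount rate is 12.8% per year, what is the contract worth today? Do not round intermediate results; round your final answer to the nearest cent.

€458832.17

PV of 6-year annuity: €7,530.00 × [1 − (1+0.128)^−6] / 0.128 = 30269.95275
Perpetuity value at year 6: €113,000.00 / 0.128 = 882812.50000
PV of perpetuity: 882812.50000 / (1+0.128)^6 = 428562.21298
Total PV = 30269.95275 + 428562.21298 = 458832.16574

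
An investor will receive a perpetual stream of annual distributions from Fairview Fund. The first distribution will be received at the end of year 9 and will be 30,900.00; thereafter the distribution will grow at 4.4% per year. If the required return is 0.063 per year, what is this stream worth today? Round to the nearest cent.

Value at end of year 8: C₁ / (r − g) = 30,900.00 / (0.063 − 0.044) = 1,626,315.7895
Discount to today: PV = 1,626,315.7895 / (1 + 0.063)^8 = 1,626,315.7895 / 1.630295 = 997,559.39

997559.39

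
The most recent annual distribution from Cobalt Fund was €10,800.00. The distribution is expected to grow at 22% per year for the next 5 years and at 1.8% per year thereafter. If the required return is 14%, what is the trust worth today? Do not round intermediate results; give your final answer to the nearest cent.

€192988.56

D_1 = 13176.00000
D_2 = 16074.72000
D_3 = 19611.15840
D_4 = 23925.61325
D_5 = 29189.24816
Terminal value at year 5: TV = D_5×(1+g_2)/(r−g_2) = 29714.65463/0.122 = 243562.74286
P_0 = D_1/(1+r)^1 + D_2/(1+r)^2 + D_3/(1+r)^3 + D_4/(1+r)^4 + D_5/(1+r)^5 + TV/(1+r)^5
    = 11557.89474 + 12368.97507 + 13236.97332 + 14165.88373 + 15159.98083 + 126498.85645 = 192988.56414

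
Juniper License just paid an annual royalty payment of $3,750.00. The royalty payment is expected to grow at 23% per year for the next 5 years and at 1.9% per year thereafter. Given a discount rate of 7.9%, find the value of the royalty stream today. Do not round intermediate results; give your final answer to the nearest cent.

D_1 = 4612.50000
D_2 = 5673.37500
D_3 = 6978.25125
D_4 = 8583.24904
D_5 = 10557.39632
Terminal value at year 5: TV = D_5×(1+g_2)/(r−g_2) = 10757.98685/0.06 = 179299.78077
P_0 = D_1/(1+r)^1 + D_2/(1+r)^2 + D_3/(1+r)^3 + D_4/(1+r)^4 + D_5/(1+r)^5 + TV/(1+r)^5
    = 4274.79147 + 4873.02457 + 5554.97704 + 6332.36493 + 7218.54389 + 122594.93710 = 150848.63899

$150848.64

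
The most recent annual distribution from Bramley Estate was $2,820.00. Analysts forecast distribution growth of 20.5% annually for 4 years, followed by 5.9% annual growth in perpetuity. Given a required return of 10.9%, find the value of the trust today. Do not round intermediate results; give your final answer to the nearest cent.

$97194.20

D_1 = 3398.10000
D_2 = 4094.71050
D_3 = 4934.12615
D_4 = 5945.62201
Terminal value at year 4: TV = D_4×(1+g_2)/(r−g_2) = 6296.41371/0.05 = 125928.27425
P_0 = D_1/(1+r)^1 + D_2/(1+r)^2 + D_3/(1+r)^3 + D_4/(1+r)^4 + TV/(1+r)^4
    = 3064.11181 + 3329.35504 + 3617.55890 + 3930.71098 + 83252.45846 = 97194.19518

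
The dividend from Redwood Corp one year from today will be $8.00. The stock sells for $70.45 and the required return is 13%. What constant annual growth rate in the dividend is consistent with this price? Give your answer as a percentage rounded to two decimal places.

1.64%

P = D₁/(r−g) ⇒ g = r − D₁/P = 0.13 − $8.00/$70.45 = 0.016444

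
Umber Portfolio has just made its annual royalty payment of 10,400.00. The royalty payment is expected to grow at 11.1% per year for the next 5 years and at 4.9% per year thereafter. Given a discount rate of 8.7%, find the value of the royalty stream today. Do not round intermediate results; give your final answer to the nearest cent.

375766.96

D_1 = 11554.40000
D_2 = 12836.93840
D_3 = 14261.83856
D_4 = 15844.90264
D_5 = 17603.68684
Terminal value at year 5: TV = D_5×(1+g_2)/(r−g_2) = 18466.26749/0.038 = 485954.40766
P_0 = D_1/(1+r)^1 + D_2/(1+r)^2 + D_3/(1+r)^3 + D_4/(1+r)^4 + D_5/(1+r)^5 + TV/(1+r)^5
    = 10629.62282 + 10864.31550 + 11104.18999 + 11349.36070 + 11599.94456 + 320219.52218 = 375766.95574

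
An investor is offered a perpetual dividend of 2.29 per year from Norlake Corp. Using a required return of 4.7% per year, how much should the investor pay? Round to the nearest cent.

48.72

Level perpetuity: PV = C / r = 2.29 / 0.047 = 48.72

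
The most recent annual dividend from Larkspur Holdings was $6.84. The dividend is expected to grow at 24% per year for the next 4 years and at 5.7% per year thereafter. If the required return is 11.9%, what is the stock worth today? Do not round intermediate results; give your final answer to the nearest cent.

$211.44

D_1 = 8.48160
D_2 = 10.51718
D_3 = 13.04131
D_4 = 16.17122
Terminal value at year 4: TV = D_4×(1+g_2)/(r−g_2) = 17.09298/0.062 = 275.69325
P_0 = D_1/(1+r)^1 + D_2/(1+r)^2 + D_3/(1+r)^3 + D_4/(1+r)^4 + TV/(1+r)^4
    = 7.57962 + 8.39923 + 9.30745 + 10.31389 + 175.83519 = 211.43538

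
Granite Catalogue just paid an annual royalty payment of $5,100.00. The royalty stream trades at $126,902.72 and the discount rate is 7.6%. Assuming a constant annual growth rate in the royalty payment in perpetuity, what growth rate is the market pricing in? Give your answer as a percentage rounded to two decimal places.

P = D₀(1+g)/(r−g) ⇒ P(r−g) = D₀(1+g) ⇒ g(P+D₀) = P·r − D₀
g = (P·r − D₀)/(P + D₀) = ($126,902.72×0.076 − $5,100.00) / ($126,902.72 + $5,100.00) = 0.034428

3.44%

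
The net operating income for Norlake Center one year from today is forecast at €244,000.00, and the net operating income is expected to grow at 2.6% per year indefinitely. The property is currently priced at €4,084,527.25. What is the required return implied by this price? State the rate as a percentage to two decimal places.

P = D₁/(r − g) ⇒ r = D₁/P + g = €244,000.0000/€4,084,527.25 + 0.026 = 0.059738 + 0.026 = 0.085738

8.57%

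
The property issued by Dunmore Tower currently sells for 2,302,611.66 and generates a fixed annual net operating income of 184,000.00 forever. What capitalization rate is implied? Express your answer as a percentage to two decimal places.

7.99%

P = C/r ⇒ r = C/P = 184,000.00/2,302,611.66 = 0.079909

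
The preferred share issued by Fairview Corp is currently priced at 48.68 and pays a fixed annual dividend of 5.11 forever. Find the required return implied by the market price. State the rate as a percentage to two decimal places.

P = C/r ⇒ r = C/P = 5.11/48.68 = 0.104971

10.50%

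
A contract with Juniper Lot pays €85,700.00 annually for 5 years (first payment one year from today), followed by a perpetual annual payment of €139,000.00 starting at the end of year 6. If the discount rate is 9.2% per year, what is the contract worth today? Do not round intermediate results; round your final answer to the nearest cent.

PV of 5-year annuity: €85,700.00 × [1 − (1+0.092)^−5] / 0.092 = 331620.43959
Perpetuity value at year 5: €139,000.00 / 0.092 = 1510869.56522
PV of perpetuity: 1510869.56522 / (1+0.092)^5 = 973002.10778
Total PV = 331620.43959 + 973002.10778 = 1304622.54736

€1304622.55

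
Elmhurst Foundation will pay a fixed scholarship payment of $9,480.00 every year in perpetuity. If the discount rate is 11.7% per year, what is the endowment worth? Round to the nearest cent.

$81025.64

Level perpetuity: PV = C / r = $9,480.00 / 0.117 = $81,025.64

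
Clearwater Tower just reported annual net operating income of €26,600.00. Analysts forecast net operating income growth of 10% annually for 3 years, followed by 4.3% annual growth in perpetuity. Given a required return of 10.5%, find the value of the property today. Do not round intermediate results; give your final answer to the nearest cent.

D_1 = 29260.00000
D_2 = 32186.00000
D_3 = 35404.60000
Terminal value at year 3: TV = D_3×(1+g_2)/(r−g_2) = 36926.99780/0.062 = 595596.73871
P_0 = D_1/(1+r)^1 + D_2/(1+r)^2 + D_3/(1+r)^3 + TV/(1+r)^3
    = 26479.63801 + 26359.82064 + 26240.54544 + 441433.69177 = 520513.69586

€520513.70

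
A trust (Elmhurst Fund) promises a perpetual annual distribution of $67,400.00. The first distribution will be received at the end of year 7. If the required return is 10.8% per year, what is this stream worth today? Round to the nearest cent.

Value at end of year 6: C / r = $67,400.00 / 0.108 = $624,074.0741
Discount to today: PV = $624,074.0741 / (1 + 0.108)^6 = $624,074.0741 / 1.850285 = $337,285.43

$337285.43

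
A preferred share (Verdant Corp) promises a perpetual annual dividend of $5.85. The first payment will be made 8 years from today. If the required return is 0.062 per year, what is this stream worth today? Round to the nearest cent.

Value at end of year 7: C / r = $5.85 / 0.062 = $94.3548
Discount to today: PV = $94.3548 / (1 + 0.062)^7 = $94.3548 / 1.523602 = $61.93

$61.93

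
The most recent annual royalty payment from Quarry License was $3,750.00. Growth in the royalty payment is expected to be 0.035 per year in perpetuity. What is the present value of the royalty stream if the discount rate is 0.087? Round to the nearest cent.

D₁ = D₀ × (1 + g) = $3,750.00 × 1.035 = $3,881.2500
Growing perpetuity: P = D₁ / (r − g) = $3,881.2500 / (0.087 − 0.035) = $74,639.42

$74639.42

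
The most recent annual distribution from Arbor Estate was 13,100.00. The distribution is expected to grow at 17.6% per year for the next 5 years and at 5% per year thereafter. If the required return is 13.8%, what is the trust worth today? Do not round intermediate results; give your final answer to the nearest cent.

256566.83

D_1 = 15405.60000
D_2 = 18116.98560
D_3 = 21305.57507
D_4 = 25055.35628
D_5 = 29465.09898
Terminal value at year 5: TV = D_5×(1+g_2)/(r−g_2) = 30938.35393/0.088 = 351572.20376
P_0 = D_1/(1+r)^1 + D_2/(1+r)^2 + D_3/(1+r)^3 + D_4/(1+r)^4 + D_5/(1+r)^5 + TV/(1+r)^5
    = 13537.43409 + 13989.47495 + 14456.61032 + 14939.34423 + 15438.19755 + 184205.76627 = 256566.82743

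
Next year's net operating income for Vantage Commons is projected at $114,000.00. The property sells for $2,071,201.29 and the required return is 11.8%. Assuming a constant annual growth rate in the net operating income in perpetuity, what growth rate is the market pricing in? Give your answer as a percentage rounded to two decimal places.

P = D₁/(r−g) ⇒ g = r − D₁/P = 0.118 − $114,000.00/$2,071,201.29 = 0.062959

6.30%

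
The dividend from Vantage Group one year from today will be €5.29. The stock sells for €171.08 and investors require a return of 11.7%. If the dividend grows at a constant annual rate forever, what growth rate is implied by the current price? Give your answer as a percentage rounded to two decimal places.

P = D₁/(r−g) ⇒ g = r − D₁/P = 0.117 − €5.29/€171.08 = 0.086079

8.61%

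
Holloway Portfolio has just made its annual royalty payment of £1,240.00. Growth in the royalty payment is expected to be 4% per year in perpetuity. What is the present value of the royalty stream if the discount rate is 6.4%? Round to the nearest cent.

£53733.33

D₁ = D₀ × (1 + g) = £1,240.00 × 1.04 = £1,289.6000
Growing perpetuity: P = D₁ / (r − g) = £1,289.6000 / (0.064 − 0.04) = £53,733.33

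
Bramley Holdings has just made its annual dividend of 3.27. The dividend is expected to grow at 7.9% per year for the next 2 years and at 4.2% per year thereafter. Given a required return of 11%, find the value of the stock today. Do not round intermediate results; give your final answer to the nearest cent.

D_1 = 3.52833
D_2 = 3.80707
Terminal value at year 2: TV = D_2×(1+g_2)/(r−g_2) = 3.96696/0.068 = 58.33772
P_0 = D_1/(1+r)^1 + D_2/(1+r)^2 + TV/(1+r)^2
    = 3.17868 + 3.08990 + 47.34820 = 53.61678

53.62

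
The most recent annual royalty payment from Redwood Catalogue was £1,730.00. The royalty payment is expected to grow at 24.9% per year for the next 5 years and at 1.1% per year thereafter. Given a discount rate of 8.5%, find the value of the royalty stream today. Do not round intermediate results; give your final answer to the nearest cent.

£61236.19

D_1 = 2160.77000
D_2 = 2698.80173
D_3 = 3370.80336
D_4 = 4210.13340
D_5 = 5258.45661
Terminal value at year 5: TV = D_5×(1+g_2)/(r−g_2) = 5316.29964/0.074 = 71841.88698
P_0 = D_1/(1+r)^1 + D_2/(1+r)^2 + D_3/(1+r)^3 + D_4/(1+r)^4 + D_5/(1+r)^5 + TV/(1+r)^5
    = 1991.49309 + 2292.51140 + 2639.02925 + 3037.92399 + 3497.11250 + 47778.11813 = 61236.18837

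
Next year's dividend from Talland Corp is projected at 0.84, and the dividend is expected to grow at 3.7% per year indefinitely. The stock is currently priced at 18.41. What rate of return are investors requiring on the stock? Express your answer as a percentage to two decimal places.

P = D₁/(r − g) ⇒ r = D₁/P + g = 0.8400/18.41 + 0.037 = 0.045627 + 0.037 = 0.082627

8.26%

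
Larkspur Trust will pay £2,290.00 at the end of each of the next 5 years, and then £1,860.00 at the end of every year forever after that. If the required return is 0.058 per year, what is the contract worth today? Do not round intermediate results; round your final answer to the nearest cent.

£33890.18

PV of 5-year annuity: £2,290.00 × [1 − (1+0.058)^−5] / 0.058 = 9699.02423
Perpetuity value at year 5: £1,860.00 / 0.058 = 32068.96552
PV of perpetuity: 32068.96552 / (1+0.058)^5 = 24191.15545
Total PV = 9699.02423 + 24191.15545 = 33890.17967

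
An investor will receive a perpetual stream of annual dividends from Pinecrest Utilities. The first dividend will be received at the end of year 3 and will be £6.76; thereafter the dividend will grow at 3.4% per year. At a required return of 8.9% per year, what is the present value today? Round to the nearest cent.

Value at end of year 2: C₁ / (r − g) = £6.76 / (0.089 − 0.034) = £122.9091
Discount to today: PV = £122.9091 / (1 + 0.089)^2 = £122.9091 / 1.185921 = £103.64

£103.64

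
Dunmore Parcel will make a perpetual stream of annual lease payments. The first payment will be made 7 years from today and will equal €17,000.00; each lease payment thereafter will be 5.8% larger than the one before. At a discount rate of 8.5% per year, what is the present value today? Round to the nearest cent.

Value at end of year 6: C₁ / (r − g) = €17,000.00 / (0.085 − 0.058) = €629,629.6296
Discount to today: PV = €629,629.6296 / (1 + 0.085)^6 = €629,629.6296 / 1.631468 = €385,928.39

€385928.39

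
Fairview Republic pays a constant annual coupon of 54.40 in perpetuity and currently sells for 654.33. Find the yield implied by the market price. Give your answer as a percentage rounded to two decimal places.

P = C/r ⇒ r = C/P = 54.40/654.33 = 0.083138

8.31%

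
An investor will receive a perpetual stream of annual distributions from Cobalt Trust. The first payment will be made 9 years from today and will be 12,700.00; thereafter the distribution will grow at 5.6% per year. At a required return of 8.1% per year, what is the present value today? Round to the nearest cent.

Value at end of year 8: C₁ / (r − g) = 12,700.00 / (0.081 − 0.056) = 508,000.0000
Discount to today: PV = 508,000.0000 / (1 + 0.081)^8 = 508,000.0000 / 1.864685 = 272,432.03

272432.03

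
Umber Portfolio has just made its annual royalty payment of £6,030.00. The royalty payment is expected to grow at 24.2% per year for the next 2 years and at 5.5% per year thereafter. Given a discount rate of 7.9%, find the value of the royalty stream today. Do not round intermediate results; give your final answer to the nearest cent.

£366133.89

D_1 = 7489.26000
D_2 = 9301.66092
Terminal value at year 2: TV = D_2×(1+g_2)/(r−g_2) = 9813.25227/0.024 = 408885.51127
P_0 = D_1/(1+r)^1 + D_2/(1+r)^2 + TV/(1+r)^2
    = 6940.92678 + 7989.46345 + 351203.49762 = 366133.88786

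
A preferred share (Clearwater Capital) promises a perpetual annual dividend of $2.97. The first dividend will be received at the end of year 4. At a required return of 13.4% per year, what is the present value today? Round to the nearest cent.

$15.20

Value at end of year 3: C / r = $2.97 / 0.134 = $22.1642
Discount to today: PV = $22.1642 / (1 + 0.134)^3 = $22.1642 / 1.458274 = $15.20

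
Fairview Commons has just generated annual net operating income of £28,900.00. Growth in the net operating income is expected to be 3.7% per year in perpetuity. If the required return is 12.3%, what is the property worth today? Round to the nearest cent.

£348480.23

D₁ = D₀ × (1 + g) = £28,900.00 × 1.037 = £29,969.3000
Growing perpetuity: P = D₁ / (r − g) = £29,969.3000 / (0.123 − 0.037) = £348,480.23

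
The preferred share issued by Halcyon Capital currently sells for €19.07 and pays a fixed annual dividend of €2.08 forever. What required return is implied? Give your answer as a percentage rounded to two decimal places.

P = C/r ⇒ r = C/P = €2.08/€19.07 = 0.109072

10.91%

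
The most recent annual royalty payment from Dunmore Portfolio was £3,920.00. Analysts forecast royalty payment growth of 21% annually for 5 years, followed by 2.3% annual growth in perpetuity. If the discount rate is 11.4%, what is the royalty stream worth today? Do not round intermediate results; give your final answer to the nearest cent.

D_1 = 4743.20000
D_2 = 5739.27200
D_3 = 6944.51912
D_4 = 8402.86814
D_5 = 10167.47044
Terminal value at year 5: TV = D_5×(1+g_2)/(r−g_2) = 10401.32226/0.091 = 114300.24466
P_0 = D_1/(1+r)^1 + D_2/(1+r)^2 + D_3/(1+r)^3 + D_4/(1+r)^4 + D_5/(1+r)^5 + TV/(1+r)^5
    = 4257.80969 + 4624.73046 + 5023.27096 + 5456.15607 + 5926.34547 + 66622.54300 = 91910.85566

£91910.86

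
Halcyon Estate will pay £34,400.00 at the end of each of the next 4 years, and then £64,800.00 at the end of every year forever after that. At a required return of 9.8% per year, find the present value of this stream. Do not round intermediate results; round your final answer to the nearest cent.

£564441.90

PV of 4-year annuity: £34,400.00 × [1 − (1+0.098)^−4] / 0.098 = 109517.14324
Perpetuity value at year 4: £64,800.00 / 0.098 = 661224.48980
PV of perpetuity: 661224.48980 / (1+0.098)^4 = 454924.75485
Total PV = 109517.14324 + 454924.75485 = 564441.89809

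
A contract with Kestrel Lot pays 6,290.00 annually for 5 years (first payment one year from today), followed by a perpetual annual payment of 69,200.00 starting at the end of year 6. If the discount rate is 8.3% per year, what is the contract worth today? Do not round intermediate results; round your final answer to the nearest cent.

584527.14

PV of 5-year annuity: 6,290.00 × [1 − (1+0.083)^−5] / 0.083 = 24916.81829
Perpetuity value at year 5: 69,200.00 / 0.083 = 833734.93976
PV of perpetuity: 833734.93976 / (1+0.083)^5 = 559610.32523
Total PV = 24916.81829 + 559610.32523 = 584527.14352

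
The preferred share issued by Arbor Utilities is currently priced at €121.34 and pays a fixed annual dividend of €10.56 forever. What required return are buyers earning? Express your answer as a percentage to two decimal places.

8.70%

P = C/r ⇒ r = C/P = €10.56/€121.34 = 0.087028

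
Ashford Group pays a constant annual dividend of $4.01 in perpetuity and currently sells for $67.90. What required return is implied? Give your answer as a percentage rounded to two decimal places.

5.91%

P = C/r ⇒ r = C/P = $4.01/$67.90 = 0.059057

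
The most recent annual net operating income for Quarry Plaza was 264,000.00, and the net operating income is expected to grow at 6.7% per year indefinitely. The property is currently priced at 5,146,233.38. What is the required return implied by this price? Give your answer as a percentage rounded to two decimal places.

D₁ = 264,000.00 × 1.067 = 281,688.0000
P = D₁/(r − g) ⇒ r = D₁/P + g = 281,688.0000/5,146,233.38 + 0.067 = 0.054737 + 0.067 = 0.121737

12.17%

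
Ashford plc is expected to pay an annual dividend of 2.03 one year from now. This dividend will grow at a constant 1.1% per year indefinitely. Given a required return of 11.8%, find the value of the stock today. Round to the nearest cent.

18.97

Growing perpetuity: P = D₁ / (r − g) = 2.0300 / (0.118 − 0.011) = 18.97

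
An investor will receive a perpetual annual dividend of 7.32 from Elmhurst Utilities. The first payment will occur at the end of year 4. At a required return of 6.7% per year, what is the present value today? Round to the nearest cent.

Value at end of year 3: C / r = 7.32 / 0.067 = 109.2537
Discount to today: PV = 109.2537 / (1 + 0.067)^3 = 109.2537 / 1.214768 = 89.94

89.94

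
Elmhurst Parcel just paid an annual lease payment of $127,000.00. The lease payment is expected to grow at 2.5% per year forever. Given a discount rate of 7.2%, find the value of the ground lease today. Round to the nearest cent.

$2769680.85

D₁ = D₀ × (1 + g) = $127,000.00 × 1.025 = $130,175.0000
Growing perpetuity: P = D₁ / (r − g) = $130,175.0000 / (0.072 − 0.025) = $2,769,680.85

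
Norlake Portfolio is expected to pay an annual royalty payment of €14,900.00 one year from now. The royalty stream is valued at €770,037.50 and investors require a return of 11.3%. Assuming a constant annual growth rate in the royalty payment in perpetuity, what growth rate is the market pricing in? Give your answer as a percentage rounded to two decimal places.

P = D₁/(r−g) ⇒ g = r − D₁/P = 0.113 − €14,900.00/€770,037.50 = 0.093650

9.37%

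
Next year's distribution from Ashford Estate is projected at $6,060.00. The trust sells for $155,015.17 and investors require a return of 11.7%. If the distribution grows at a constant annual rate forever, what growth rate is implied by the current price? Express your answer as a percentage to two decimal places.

7.79%

P = D₁/(r−g) ⇒ g = r − D₁/P = 0.117 − $6,060.00/$155,015.17 = 0.077907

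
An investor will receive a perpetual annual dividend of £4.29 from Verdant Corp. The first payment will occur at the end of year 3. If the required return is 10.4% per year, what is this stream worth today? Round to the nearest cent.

£33.84

Value at end of year 2: C / r = £4.29 / 0.104 = £41.2500
Discount to today: PV = £41.2500 / (1 + 0.104)^2 = £41.2500 / 1.218816 = £33.84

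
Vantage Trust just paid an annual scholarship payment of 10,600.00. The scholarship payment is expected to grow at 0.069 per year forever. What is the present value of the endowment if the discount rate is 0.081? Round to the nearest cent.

944283.33

D₁ = D₀ × (1 + g) = 10,600.00 × 1.069 = 11,331.4000
Growing perpetuity: P = D₁ / (r − g) = 11,331.4000 / (0.081 − 0.069) = 944,283.33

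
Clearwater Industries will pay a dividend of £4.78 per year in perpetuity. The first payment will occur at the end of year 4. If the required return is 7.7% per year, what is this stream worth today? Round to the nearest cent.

Value at end of year 3: C / r = £4.78 / 0.077 = £62.0779
Discount to today: PV = £62.0779 / (1 + 0.077)^3 = £62.0779 / 1.249244 = £49.69

£49.69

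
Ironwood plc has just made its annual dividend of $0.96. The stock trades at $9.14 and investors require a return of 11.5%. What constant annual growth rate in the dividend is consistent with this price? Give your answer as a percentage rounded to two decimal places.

0.90%

P = D₀(1+g)/(r−g) ⇒ P(r−g) = D₀(1+g) ⇒ g(P+D₀) = P·r − D₀
g = (P·r − D₀)/(P + D₀) = ($9.14×0.115 − $0.96) / ($9.14 + $0.96) = 0.009020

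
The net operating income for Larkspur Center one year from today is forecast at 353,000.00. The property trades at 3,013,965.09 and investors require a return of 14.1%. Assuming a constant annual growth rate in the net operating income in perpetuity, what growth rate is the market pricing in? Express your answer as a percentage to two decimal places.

2.39%

P = D₁/(r−g) ⇒ g = r − D₁/P = 0.141 − 353,000.00/3,013,965.09 = 0.023879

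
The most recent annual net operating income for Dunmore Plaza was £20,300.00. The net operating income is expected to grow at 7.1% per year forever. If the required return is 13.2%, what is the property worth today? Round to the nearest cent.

£356414.75

D₁ = D₀ × (1 + g) = £20,300.00 × 1.071 = £21,741.3000
Growing perpetuity: P = D₁ / (r − g) = £21,741.3000 / (0.132 − 0.071) = £356,414.75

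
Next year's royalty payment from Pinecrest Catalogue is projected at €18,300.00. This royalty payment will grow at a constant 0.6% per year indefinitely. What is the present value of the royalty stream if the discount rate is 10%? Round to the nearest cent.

€194680.85

Growing perpetuity: P = D₁ / (r − g) = €18,300.0000 / (0.1 − 0.006) = €194,680.85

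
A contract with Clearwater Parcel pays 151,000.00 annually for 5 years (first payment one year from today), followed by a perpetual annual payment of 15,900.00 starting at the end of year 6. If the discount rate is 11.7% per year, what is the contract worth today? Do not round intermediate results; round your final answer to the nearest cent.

626543.95

PV of 5-year annuity: 151,000.00 × [1 − (1+0.117)^−5] / 0.117 = 548390.99330
Perpetuity value at year 5: 15,900.00 / 0.117 = 135897.43590
PV of perpetuity: 135897.43590 / (1+0.117)^5 = 78152.95382
Total PV = 548390.99330 + 78152.95382 = 626543.94712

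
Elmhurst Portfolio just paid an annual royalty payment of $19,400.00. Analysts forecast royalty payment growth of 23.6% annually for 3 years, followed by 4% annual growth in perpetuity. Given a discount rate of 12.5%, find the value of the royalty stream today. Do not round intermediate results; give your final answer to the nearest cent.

D_1 = 23978.40000
D_2 = 29637.30240
D_3 = 36631.70577
Terminal value at year 3: TV = D_3×(1+g_2)/(r−g_2) = 38096.97400/0.085 = 448199.69408
P_0 = D_1/(1+r)^1 + D_2/(1+r)^2 + D_3/(1+r)^3 + TV/(1+r)^3
    = 21314.13333 + 23417.12782 + 25727.61777 + 314784.97033 = 385243.84925

$385243.85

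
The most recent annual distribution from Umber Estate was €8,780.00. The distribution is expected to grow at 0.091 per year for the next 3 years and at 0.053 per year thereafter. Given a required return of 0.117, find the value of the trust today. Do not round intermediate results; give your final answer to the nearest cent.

€159736.60

D_1 = 9578.98000
D_2 = 10450.66718
D_3 = 11401.67789
Terminal value at year 3: TV = D_3×(1+g_2)/(r−g_2) = 12005.96682/0.064 = 187593.23159
P_0 = D_1/(1+r)^1 + D_2/(1+r)^2 + D_3/(1+r)^3 + TV/(1+r)^3
    = 8575.63115 + 8376.01933 + 8181.05379 + 134603.90070 = 159736.60497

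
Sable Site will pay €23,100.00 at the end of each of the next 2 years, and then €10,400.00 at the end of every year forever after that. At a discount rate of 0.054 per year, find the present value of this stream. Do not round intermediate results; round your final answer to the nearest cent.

PV of 2-year annuity: €23,100.00 × [1 − (1+0.054)^−2] / 0.054 = 42710.15990
Perpetuity value at year 2: €10,400.00 / 0.054 = 192592.59259
PV of perpetuity: 192592.59259 / (1+0.054)^2 = 173363.77601
Total PV = 42710.15990 + 173363.77601 = 216073.93592

€216073.94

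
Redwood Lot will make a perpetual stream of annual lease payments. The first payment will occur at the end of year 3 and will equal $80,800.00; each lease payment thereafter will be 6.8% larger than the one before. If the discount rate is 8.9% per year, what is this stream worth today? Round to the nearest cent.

$3244414.30

Value at end of year 2: C₁ / (r − g) = $80,800.00 / (0.089 − 0.068) = $3,847,619.0476
Discount to today: PV = $3,847,619.0476 / (1 + 0.089)^2 = $3,847,619.0476 / 1.185921 = $3,244,414.30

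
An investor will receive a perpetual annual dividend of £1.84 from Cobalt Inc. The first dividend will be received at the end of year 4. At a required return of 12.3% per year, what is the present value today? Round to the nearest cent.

Value at end of year 3: C / r = £1.84 / 0.123 = £14.9593
Discount to today: PV = £14.9593 / (1 + 0.123)^3 = £14.9593 / 1.416248 = £10.56

£10.56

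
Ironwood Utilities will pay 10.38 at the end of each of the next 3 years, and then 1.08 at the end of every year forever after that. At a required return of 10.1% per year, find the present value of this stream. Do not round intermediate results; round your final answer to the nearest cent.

PV of 3-year annuity: 10.38 × [1 − (1+0.101)^−3] / 0.101 = 25.76815
Perpetuity value at year 3: 1.08 / 0.101 = 10.69307
PV of perpetuity: 10.69307 / (1+0.101)^3 = 8.01199
Total PV = 25.76815 + 8.01199 = 33.78014

33.78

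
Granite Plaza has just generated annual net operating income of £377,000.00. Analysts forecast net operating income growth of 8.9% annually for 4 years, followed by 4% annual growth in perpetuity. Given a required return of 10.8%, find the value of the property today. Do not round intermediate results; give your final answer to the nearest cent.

D_1 = 410553.00000
D_2 = 447092.21700
D_3 = 486883.42431
D_4 = 530216.04908
Terminal value at year 4: TV = D_4×(1+g_2)/(r−g_2) = 551424.69104/0.068 = 8109186.63294
P_0 = D_1/(1+r)^1 + D_2/(1+r)^2 + D_3/(1+r)^3 + D_4/(1+r)^4 + TV/(1+r)^4
    = 370535.19856 + 364181.25562 + 357936.27019 + 351798.37386 + 5380445.71786 = 6824896.81609

£6824896.82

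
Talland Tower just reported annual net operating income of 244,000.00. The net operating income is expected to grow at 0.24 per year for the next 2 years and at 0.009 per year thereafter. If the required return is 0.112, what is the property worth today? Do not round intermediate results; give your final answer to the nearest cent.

D_1 = 302560.00000
D_2 = 375174.40000
Terminal value at year 2: TV = D_2×(1+g_2)/(r−g_2) = 378550.96960/0.103 = 3675252.13204
P_0 = D_1/(1+r)^1 + D_2/(1+r)^2 + TV/(1+r)^2
    = 272086.33094 + 303405.62083 + 2972196.80985 = 3547688.76161

3547688.76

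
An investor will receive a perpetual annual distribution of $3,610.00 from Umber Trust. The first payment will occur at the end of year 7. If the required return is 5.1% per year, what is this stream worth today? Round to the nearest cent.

Value at end of year 6: C / r = $3,610.00 / 0.051 = $70,784.3137
Discount to today: PV = $70,784.3137 / (1 + 0.051)^6 = $70,784.3137 / 1.347772 = $52,519.52

$52519.52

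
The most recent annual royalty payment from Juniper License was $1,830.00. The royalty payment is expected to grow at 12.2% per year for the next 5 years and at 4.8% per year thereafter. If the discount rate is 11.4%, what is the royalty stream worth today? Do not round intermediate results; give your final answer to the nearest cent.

$39465.68

D_1 = 2053.26000
D_2 = 2303.75772
D_3 = 2584.81616
D_4 = 2900.16373
D_5 = 3253.98371
Terminal value at year 5: TV = D_5×(1+g_2)/(r−g_2) = 3410.17493/0.066 = 51669.31708
P_0 = D_1/(1+r)^1 + D_2/(1+r)^2 + D_3/(1+r)^3 + D_4/(1+r)^4 + D_5/(1+r)^5 + TV/(1+r)^5
    = 1843.14183 + 1856.37804 + 1869.70930 + 1883.13630 + 1896.65972 + 30116.65731 = 39465.68249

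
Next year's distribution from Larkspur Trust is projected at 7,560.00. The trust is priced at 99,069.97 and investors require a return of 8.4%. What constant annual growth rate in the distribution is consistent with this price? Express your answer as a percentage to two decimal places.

0.77%

P = D₁/(r−g) ⇒ g = r − D₁/P = 0.084 − 7,560.00/99,069.97 = 0.007690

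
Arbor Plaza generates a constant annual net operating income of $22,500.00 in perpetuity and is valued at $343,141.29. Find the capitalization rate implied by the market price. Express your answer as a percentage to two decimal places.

6.56%

P = C/r ⇒ r = C/P = $22,500.00/$343,141.29 = 0.065571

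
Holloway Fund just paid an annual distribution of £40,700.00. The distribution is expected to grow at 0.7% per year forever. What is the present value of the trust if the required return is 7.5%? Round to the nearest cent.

£602719.12

D₁ = D₀ × (1 + g) = £40,700.00 × 1.007 = £40,984.9000
Growing perpetuity: P = D₁ / (r − g) = £40,984.9000 / (0.075 − 0.007) = £602,719.12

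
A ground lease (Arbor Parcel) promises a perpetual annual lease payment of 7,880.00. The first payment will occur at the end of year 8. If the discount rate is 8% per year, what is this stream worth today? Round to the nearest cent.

Value at end of year 7: C / r = 7,880.00 / 0.08 = 98,500.0000
Discount to today: PV = 98,500.0000 / (1 + 0.08)^7 = 98,500.0000 / 1.713824 = 57,473.80

57473.80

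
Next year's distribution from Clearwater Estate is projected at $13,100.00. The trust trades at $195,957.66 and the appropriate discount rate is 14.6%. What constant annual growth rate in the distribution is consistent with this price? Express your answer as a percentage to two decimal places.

7.91%

P = D₁/(r−g) ⇒ g = r − D₁/P = 0.146 − $13,100.00/$195,957.66 = 0.079149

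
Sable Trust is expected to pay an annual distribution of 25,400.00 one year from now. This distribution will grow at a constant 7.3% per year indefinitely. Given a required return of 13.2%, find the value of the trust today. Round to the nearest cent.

430508.47

Growing perpetuity: P = D₁ / (r − g) = 25,400.0000 / (0.132 − 0.073) = 430,508.47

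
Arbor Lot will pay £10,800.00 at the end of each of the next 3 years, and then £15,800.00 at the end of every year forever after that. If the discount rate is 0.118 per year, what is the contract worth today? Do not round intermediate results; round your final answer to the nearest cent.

£121847.75

PV of 3-year annuity: £10,800.00 × [1 − (1+0.118)^−3] / 0.118 = 26029.18844
Perpetuity value at year 3: £15,800.00 / 0.118 = 133898.30508
PV of perpetuity: 133898.30508 / (1+0.118)^3 = 95818.56644
Total PV = 26029.18844 + 95818.56644 = 121847.75488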